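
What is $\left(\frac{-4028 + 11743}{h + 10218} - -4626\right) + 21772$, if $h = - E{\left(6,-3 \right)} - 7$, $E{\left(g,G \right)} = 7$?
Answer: $\frac{269372907}{10204} \approx 26399.0$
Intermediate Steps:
$h = -14$ ($h = \left(-1\right) 7 - 7 = -7 - 7 = -14$)
$\left(\frac{-4028 + 11743}{h + 10218} - -4626\right) + 21772 = \left(\frac{-4028 + 11743}{-14 + 10218} - -4626\right) + 21772 = \left(\frac{7715}{10204} + 4626\right) + 21772 = \frac{47211419}{10204} + 21772 = \frac{269372907}{10204}$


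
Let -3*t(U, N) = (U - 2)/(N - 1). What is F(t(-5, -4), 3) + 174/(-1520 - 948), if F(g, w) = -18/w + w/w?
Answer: -6257/1234 ≈ -5.0705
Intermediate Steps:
t(U, N) = -(-2 + U)/(3*(-1 + N)) (t(U, N) = -(U - 2)/(3*(N - 1)) = -(-2 + U)/(3*(-1 + N)))
F(g, w) = 1 - 18/w (F(g, w) = -18/w + 1 = 1 - 18/w)
F(t(-5, -4), 3) + 174/(-1520 - 948) = (-18 + 3)/3 + 174/(-1520 - 948) = (⅓)*(-15) + 174/(-2468) = -5 + 174*(-1/2468) = -5 - 87/1234 = -6257/1234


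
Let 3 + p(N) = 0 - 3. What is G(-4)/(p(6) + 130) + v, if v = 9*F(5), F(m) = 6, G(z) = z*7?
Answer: 1667/31 ≈ 53.774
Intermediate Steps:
G(z) = 7*z
p(N) = -6 (p(N) = -3 + (0 - 3) = -3 - 3 = -6)
v = 54 (v = 9*6 = 54)
G(-4)/(p(6) + 130) + v = (7*(-4))/(-6 + 130) + 54 = -28/124 + 54 = -28*1/124 + 54 = -7/31 + 54 = 1667/31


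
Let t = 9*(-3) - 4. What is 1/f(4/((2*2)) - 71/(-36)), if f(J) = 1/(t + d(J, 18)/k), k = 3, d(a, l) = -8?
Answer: -101/3 ≈ -33.667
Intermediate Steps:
t = -31 (t = -27 - 4 = -31)
f(J) = -3/101 (f(J) = 1/(-31 - 8/3) = 1/(-101/3) = -3/101)
1/f(4/((2*2)) - 71/(-36)) = 1/(-3/101) = -101/3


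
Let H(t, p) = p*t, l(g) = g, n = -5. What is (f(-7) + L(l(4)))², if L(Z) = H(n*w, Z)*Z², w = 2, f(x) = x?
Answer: 418609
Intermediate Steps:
L(Z) = -10*Z³ (L(Z) = (Z*(-5*2))*Z² = (Z*(-10))*Z² = (-10*Z)*Z² = -10*Z³)
(f(-7) + L(l(4)))² = (-7 - 10*4³)² = (-7 - 10*64)² = (-7 - 640)² = (-647)² = 418609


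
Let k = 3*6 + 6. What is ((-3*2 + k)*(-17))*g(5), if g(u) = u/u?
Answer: -306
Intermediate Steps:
k = 24 (k = 18 + 6 = 24)
g(u) = 1
((-3*2 + k)*(-17))*g(5) = ((-3*2 + 24)*(-17))*1 = ((-6 + 24)*(-17))*1 = (18*(-17))*1 = -306*1 = -306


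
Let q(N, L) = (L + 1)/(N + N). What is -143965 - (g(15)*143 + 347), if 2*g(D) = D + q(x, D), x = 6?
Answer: -872879/6 ≈ -1.4548e+5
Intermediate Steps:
q(N, L) = (1 + L)/(2*N) (q(N, L) = (1 + L)/((2*N)) = (1 + L)*(1/(2*N)) = (1 + L)/(2*N))
g(D) = 1/24 + 13*D/24 (g(D) = (D + (½)*(1 + D)/6)/2 = (D + (½)*(⅙)*(1 + D))/2 = (D + (1/12 + D/12))/2 = (1/12 + 13*D/12)/2 = 1/24 + 13*D/24)
-143965 - (g(15)*143 + 347) = -143965 - ((1/24 + (13/24)*15)*143 + 347) = -143965 - ((1/24 + 65/8)*143 + 347) = -143965 - ((49/6)*143 + 347) = -143965 - (7007/6 + 347) = -143965 - 1*9089/6 = -143965 - 9089/6 = -872879/6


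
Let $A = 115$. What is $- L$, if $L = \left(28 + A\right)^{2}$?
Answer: $-20449$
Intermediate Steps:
$L = 20449$ ($L = \left(28 + 115\right)^{2} = 143^{2} = 20449$)
$- L = \left(-1\right) 20449 = -20449$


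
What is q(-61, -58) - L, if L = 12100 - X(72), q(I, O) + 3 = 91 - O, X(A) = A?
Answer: -11882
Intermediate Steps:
q(I, O) = 88 - O (q(I, O) = -3 + (91 - O) = 88 - O)
L = 12028 (L = 12100 - 1*72 = 12100 - 72 = 12028)
q(-61, -58) - L = (88 - 1*(-58)) - 1*12028 = (88 + 58) - 12028 = 146 - 12028 = -11882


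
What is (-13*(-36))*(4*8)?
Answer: 14976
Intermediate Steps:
(-13*(-36))*(4*8) = 468*32 = 14976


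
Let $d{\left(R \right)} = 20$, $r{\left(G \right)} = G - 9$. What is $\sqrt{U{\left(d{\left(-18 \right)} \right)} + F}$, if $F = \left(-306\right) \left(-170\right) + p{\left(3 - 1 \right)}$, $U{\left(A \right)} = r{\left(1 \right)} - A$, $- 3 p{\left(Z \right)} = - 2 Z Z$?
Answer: $\frac{4 \sqrt{29247}}{3} \approx 228.02$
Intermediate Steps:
$r{\left(G \right)} = -9 + G$
$p{\left(Z \right)} = \frac{2 Z^{2}}{3}$ ($p{\left(Z \right)} = - \frac{- 2 Z Z}{3} = - \frac{\left(-2\right) Z^{2}}{3} = \frac{2 Z^{2}}{3}$)
$U{\left(A \right)} = -8 - A$ ($U{\left(A \right)} = \left(-9 + 1\right) - A = -8 - A$)
$F = \frac{156068}{3}$ ($F = \left(-306\right) \left(-170\right) + \frac{2 \left(3 - 1\right)^{2}}{3} = 52020 + \frac{2 \cdot 2^{2}}{3} = 52020 + \frac{2}{3} \cdot 4 = 52020 + \frac{8}{3} = \frac{156068}{3} \approx 52023.0$)
$\sqrt{U{\left(d{\left(-18 \right)} \right)} + F} = \sqrt{\left(-8 - 20\right) + \frac{156068}{3}} = \sqrt{-28 + \frac{156068}{3}} = \sqrt{\frac{155984}{3}} = \frac{4 \sqrt{29247}}{3}$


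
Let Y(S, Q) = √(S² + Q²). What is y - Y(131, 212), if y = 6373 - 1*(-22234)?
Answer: 28607 - √62105 ≈ 28358.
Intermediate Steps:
Y(S, Q) = √(Q² + S²)
y = 28607 (y = 6373 + 22234 = 28607)
y - Y(131, 212) = 28607 - √(212² + 131²) = 28607 - √(44944 + 17161) = 28607 - √62105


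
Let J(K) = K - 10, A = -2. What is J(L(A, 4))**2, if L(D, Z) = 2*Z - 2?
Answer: 16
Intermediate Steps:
L(D, Z) = -2 + 2*Z
J(K) = -10 + K
J(L(A, 4))**2 = (-10 + (-2 + 2*4))**2 = (-10 + (-2 + 8))**2 = (-10 + 6)**2 = (-4)**2 = 16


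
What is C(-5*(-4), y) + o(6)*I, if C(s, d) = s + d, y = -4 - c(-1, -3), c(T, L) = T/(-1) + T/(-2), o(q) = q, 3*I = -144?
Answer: -547/2 ≈ -273.50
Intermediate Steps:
I = -48 (I = (⅓)*(-144) = -48)
c(T, L) = -3*T/2 (c(T, L) = T*(-1) + T*(-½) = -T - T/2 = -3*T/2)
y = -11/2 (y = -4 - (-3)*(-1)/2 = -4 - 1*3/2 = -4 - 3/2 = -11/2 ≈ -5.5000)
C(s, d) = d + s
C(-5*(-4), y) + o(6)*I = (-11/2 - 5*(-4)) + 6*(-48) = (-11/2 + 20) - 288 = 29/2 - 288 = -547/2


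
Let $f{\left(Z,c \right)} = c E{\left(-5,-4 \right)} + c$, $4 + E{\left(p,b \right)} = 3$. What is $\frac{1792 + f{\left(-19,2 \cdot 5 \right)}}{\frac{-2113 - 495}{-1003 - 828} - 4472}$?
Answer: $- \frac{410144}{1023203} \approx -0.40084$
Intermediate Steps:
$E{\left(p,b \right)} = -1$ ($E{\left(p,b \right)} = -4 + 3 = -1$)
$f{\left(Z,c \right)} = 0$ ($f{\left(Z,c \right)} = c \left(-1\right) + c = - c + c = 0$)
$\frac{1792 + f{\left(-19,2 \cdot 5 \right)}}{\frac{-2113 - 495}{-1003 - 828} - 4472} = \frac{1792 + 0}{\frac{-2113 - 495}{-1003 - 828} - 4472} = \frac{1792}{- \frac{2608}{-1831} - 4472} = \frac{1792}{\left(-2608\right) \left(- \frac{1}{1831}\right) - 4472} = \frac{1792}{\frac{2608}{1831} - 4472} = \frac{1792}{- \frac{8185624}{1831}} = 1792 \left(- \frac{1831}{8185624}\right) = - \frac{410144}{1023203}$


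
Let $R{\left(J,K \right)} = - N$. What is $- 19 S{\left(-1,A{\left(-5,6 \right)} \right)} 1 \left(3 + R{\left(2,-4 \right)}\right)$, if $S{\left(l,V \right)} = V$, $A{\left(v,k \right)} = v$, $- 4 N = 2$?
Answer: $\frac{665}{2} \approx 332.5$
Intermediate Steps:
$N = - \frac{1}{2}$ ($N = \left(- \frac{1}{4}\right) 2 = - \frac{1}{2} \approx -0.5$)
$R{\left(J,K \right)} = \frac{1}{2}$ ($R{\left(J,K \right)} = \left(-1\right) \left(- \frac{1}{2}\right) = \frac{1}{2}$)
$- 19 S{\left(-1,A{\left(-5,6 \right)} \right)} 1 \left(3 + R{\left(2,-4 \right)}\right) = \left(-19\right) \left(-5\right) 1 \left(3 + \frac{1}{2}\right) = 95 \cdot 1 \cdot \frac{7}{2} = 95 \cdot \frac{7}{2} = \frac{665}{2}$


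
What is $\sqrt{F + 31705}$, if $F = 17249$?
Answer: $\sqrt{48954} \approx 221.26$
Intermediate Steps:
$\sqrt{F + 31705} = \sqrt{17249 + 31705} = \sqrt{48954}$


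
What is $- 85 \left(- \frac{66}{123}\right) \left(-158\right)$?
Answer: $- \frac{295460}{41} \approx -7206.3$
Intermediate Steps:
$- 85 \left(- \frac{66}{123}\right) \left(-158\right) = - 85 \left(\left(-66\right) \frac{1}{123}\right) \left(-158\right) = \left(-85\right) \left(- \frac{22}{41}\right) \left(-158\right) = \frac{1870}{41} \left(-158\right) = - \frac{295460}{41}$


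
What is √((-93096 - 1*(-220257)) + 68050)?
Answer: √195211 ≈ 441.83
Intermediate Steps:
√((-93096 - 1*(-220257)) + 68050) = √((-93096 + 220257) + 68050) = √(127161 + 68050) = √195211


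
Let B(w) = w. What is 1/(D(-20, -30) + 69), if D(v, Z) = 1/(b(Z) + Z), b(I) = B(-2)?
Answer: 32/2207 ≈ 0.014499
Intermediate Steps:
b(I) = -2
D(v, Z) = 1/(-2 + Z)
1/(D(-20, -30) + 69) = 1/(1/(-2 - 30) + 69) = 1/(1/(-32) + 69) = 1/(-1/32 + 69) = 1/(2207/32) = 32/2207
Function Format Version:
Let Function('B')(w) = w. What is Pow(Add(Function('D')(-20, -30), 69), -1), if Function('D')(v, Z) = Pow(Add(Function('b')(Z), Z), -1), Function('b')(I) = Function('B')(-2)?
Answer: Rational(32, 2207) ≈ 0.014499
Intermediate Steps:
Function('b')(I) = -2
Function('D')(v, Z) = Pow(Add(-2, Z), -1)
Pow(Add(Function('D')(-20, -30), 69), -1) = Pow(Add(Pow(Add(-2, -30), -1), 69), -1) = Pow(Add(Pow(-32, -1), 69), -1) = Pow(Add(Rational(-1, 32), 69), -1) = Pow(Rational(2207, 32), -1) = Rational(32, 2207)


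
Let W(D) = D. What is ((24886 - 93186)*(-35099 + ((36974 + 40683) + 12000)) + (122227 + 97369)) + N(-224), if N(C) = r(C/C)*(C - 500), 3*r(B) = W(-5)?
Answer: -11178271792/3 ≈ -3.7261e+9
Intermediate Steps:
r(B) = -5/3 (r(B) = (⅓)*(-5) = -5/3)
N(C) = 2500/3 - 5*C/3 (N(C) = -5*(C - 500)/3 = -5*(-500 + C)/3 = 2500/3 - 5*C/3)
((24886 - 93186)*(-35099 + ((36974 + 40683) + 12000)) + (122227 + 97369)) + N(-224) = ((24886 - 93186)*(-35099 + ((36974 + 40683) + 12000)) + (122227 + 97369)) + (2500/3 - 5/3*(-224)) = (-68300*(-35099 + (77657 + 12000)) + 219596) + (2500/3 + 1120/3) = (-68300*(-35099 + 89657) + 219596) + 3620/3 = (-68300*54558 + 219596) + 3620/3 = (-3726311400 + 219596) + 3620/3 = -3726091804 + 3620/3 = -11178271792/3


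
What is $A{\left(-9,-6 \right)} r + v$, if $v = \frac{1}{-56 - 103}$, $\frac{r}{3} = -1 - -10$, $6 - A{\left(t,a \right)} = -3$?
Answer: $\frac{38636}{159} \approx 242.99$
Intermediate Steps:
$A{\left(t,a \right)} = 9$ ($A{\left(t,a \right)} = 6 - -3 = 6 + 3 = 9$)
$r = 27$ ($r = 3 \left(-1 - -10\right) = 3 \left(-1 + 10\right) = 3 \cdot 9 = 27$)
$v = - \frac{1}{159}$ ($v = \frac{1}{-159} = - \frac{1}{159} \approx -0.0062893$)
$A{\left(-9,-6 \right)} r + v = 9 \cdot 27 - \frac{1}{159} = 243 - \frac{1}{159} = \frac{38636}{159}$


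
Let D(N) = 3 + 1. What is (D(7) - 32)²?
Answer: 784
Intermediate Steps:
D(N) = 4
(D(7) - 32)² = (4 - 32)² = (-28)² = 784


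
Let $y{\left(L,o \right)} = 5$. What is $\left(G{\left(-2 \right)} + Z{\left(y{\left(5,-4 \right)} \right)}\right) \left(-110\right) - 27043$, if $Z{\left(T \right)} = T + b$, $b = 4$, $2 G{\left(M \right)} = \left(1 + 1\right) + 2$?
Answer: $-28253$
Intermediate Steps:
$G{\left(M \right)} = 2$ ($G{\left(M \right)} = \frac{\left(1 + 1\right) + 2}{2} = \frac{2 + 2}{2} = \frac{1}{2} \cdot 4 = 2$)
$Z{\left(T \right)} = 4 + T$ ($Z{\left(T \right)} = T + 4 = 4 + T$)
$\left(G{\left(-2 \right)} + Z{\left(y{\left(5,-4 \right)} \right)}\right) \left(-110\right) - 27043 = \left(2 + \left(4 + 5\right)\right) \left(-110\right) - 27043 = \left(2 + 9\right) \left(-110\right) - 27043 = 11 \left(-110\right) - 27043 = -1210 - 27043 = -28253$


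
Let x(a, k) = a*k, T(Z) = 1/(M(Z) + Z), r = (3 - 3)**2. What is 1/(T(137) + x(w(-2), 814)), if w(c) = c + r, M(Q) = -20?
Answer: -117/190475 ≈ -0.00061425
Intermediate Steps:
r = 0 (r = 0**2 = 0)
w(c) = c (w(c) = c + 0 = c)
T(Z) = 1/(-20 + Z)
1/(T(137) + x(w(-2), 814)) = 1/(1/(-20 + 137) - 2*814) = 1/(1/117 - 1628) = 1/(-190475/117) = -117/190475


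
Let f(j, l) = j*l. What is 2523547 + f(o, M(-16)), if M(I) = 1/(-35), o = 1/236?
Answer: 20844498219/8260 ≈ 2.5235e+6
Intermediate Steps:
o = 1/236 ≈ 0.0042373
M(I) = -1/35
2523547 + f(o, M(-16)) = 2523547 + (1/236)*(-1/35) = 2523547 - 1/8260 = 20844498219/8260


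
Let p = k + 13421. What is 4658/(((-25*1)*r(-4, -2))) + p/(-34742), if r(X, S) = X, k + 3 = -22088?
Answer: 40673809/868550 ≈ 46.830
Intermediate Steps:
k = -22091 (k = -3 - 22088 = -22091)
p = -8670 (p = -22091 + 13421 = -8670)
4658/(((-25*1)*r(-4, -2))) + p/(-34742) = 4658/((-25*1*(-4))) - 8670/(-34742) = 4658/((-25*(-4))) - 8670*(-1/34742) = 4658/100 + 4335/17371 = 4658*(1/100) + 4335/17371 = 2329/50 + 4335/17371 = 40673809/868550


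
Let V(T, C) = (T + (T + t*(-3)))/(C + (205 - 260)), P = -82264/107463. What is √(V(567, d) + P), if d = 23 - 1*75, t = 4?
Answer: I*√116503420926/101757 ≈ 3.3543*I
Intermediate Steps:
d = -52 (d = 23 - 75 = -52)
P = -728/951 (P = -82264*1/107463 = -728/951 ≈ -0.76551)
V(T, C) = (-12 + 2*T)/(-55 + C) (V(T, C) = (T + (T + 4*(-3)))/(C + (205 - 260)) = (T + (T - 12))/(C - 55) = (T + (-12 + T))/(-55 + C) = (-12 + 2*T)/(-55 + C))
√(V(567, d) + P) = √(2*(-6 + 567)/(-55 - 52) - 728/951) = √(2*561/(-107) - 728/951) = √(2*(-1/107)*561 - 728/951) = √(-1122/107 - 728/951) = √(-1144918/101757) = I*√116503420926/101757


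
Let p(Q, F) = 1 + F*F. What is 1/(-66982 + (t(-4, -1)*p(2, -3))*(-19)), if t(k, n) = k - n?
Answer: -1/66412 ≈ -1.5058e-5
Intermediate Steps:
p(Q, F) = 1 + F**2
1/(-66982 + (t(-4, -1)*p(2, -3))*(-19)) = 1/(-66982 + ((-4 - 1*(-1))*(1 + (-3)**2))*(-19)) = 1/(-66982 + ((-4 + 1)*(1 + 9))*(-19)) = 1/(-66982 - 3*10*(-19)) = 1/(-66982 - 30*(-19)) = 1/(-66982 + 570) = 1/(-66412) = -1/66412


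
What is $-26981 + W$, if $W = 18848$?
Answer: $-8133$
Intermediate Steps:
$-26981 + W = -26981 + 18848 = -8133$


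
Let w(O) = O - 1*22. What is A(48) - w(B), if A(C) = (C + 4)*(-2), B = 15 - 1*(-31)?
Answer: -128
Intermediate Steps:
B = 46 (B = 15 + 31 = 46)
w(O) = -22 + O (w(O) = O - 22 = -22 + O)
A(C) = -8 - 2*C (A(C) = (4 + C)*(-2) = -8 - 2*C)
A(48) - w(B) = (-8 - 2*48) - (-22 + 46) = (-8 - 96) - 1*24 = -104 - 24 = -128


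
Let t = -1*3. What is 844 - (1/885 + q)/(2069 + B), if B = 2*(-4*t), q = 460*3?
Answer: 1562124119/1852305 ≈ 843.34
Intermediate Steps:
t = -3
q = 1380
B = 24 (B = 2*(-4*(-3)) = 2*12 = 24)
844 - (1/885 + q)/(2069 + B) = 844 - (1/885 + 1380)/(2069 + 24) = 844 - (1/885 + 1380)/2093 = 844 - 1221301/(885*2093) = 844 - 1*1221301/1852305 = 844 - 1221301/1852305 = 1562124119/1852305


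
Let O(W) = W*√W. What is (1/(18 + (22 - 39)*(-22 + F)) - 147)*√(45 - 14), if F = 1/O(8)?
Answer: -11565124109*√31/78675679 + 272*√62/78675679 ≈ -818.45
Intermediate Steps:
O(W) = W^(3/2)
F = √2/32 (F = 1/(8^(3/2)) = 1/(16*√2) = √2/32 ≈ 0.044194)
(1/(18 + (22 - 39)*(-22 + F)) - 147)*√(45 - 14) = (1/(18 + (22 - 39)*(-22 + √2/32)) - 147)*√(45 - 14) = (1/(18 - 17*(-22 + √2/32)) - 147)*√31 = (1/(18 + (374 - 17*√2/32)) - 147)*√31 = (1/(392 - 17*√2/32) - 147)*√31 = (-147 + 1/(392 - 17*√2/32))*√31 = √31*(-147 + 1/(392 - 17*√2/32))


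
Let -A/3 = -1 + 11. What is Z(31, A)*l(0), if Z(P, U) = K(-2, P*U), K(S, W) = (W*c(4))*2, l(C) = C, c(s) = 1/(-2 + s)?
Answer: 0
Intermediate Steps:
A = -30 (A = -3*(-1 + 11) = -3*10 = -30)
K(S, W) = W (K(S, W) = (W/(-2 + 4))*2 = (W/2)*2 = W)
Z(P, U) = P*U
Z(31, A)*l(0) = (31*(-30))*0 = -930*0 = 0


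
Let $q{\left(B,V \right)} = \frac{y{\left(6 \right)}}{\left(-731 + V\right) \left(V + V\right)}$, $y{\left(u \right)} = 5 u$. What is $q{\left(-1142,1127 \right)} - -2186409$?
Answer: $\frac{325258948481}{148764} \approx 2.1864 \cdot 10^{6}$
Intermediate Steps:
$q{\left(B,V \right)} = \frac{15}{V \left(-731 + V\right)}$ ($q{\left(B,V \right)} = \frac{5 \cdot 6}{\left(-731 + V\right) \left(V + V\right)} = \frac{30}{\left(-731 + V\right) 2 V} = \frac{30}{2 V \left(-731 + V\right)} = 30 \frac{1}{2 V \left(-731 + V\right)} = \frac{15}{V \left(-731 + V\right)}$)
$q{\left(-1142,1127 \right)} - -2186409 = \frac{15}{1127 \left(-731 + 1127\right)} - -2186409 = 15 \cdot \frac{1}{1127} \cdot \frac{1}{396} + 2186409 = \frac{5}{148764} + 2186409 = \frac{325258948481}{148764}$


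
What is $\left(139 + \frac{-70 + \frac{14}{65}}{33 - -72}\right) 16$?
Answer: $\frac{719344}{325} \approx 2213.4$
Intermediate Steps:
$\left(139 + \frac{-70 + \frac{14}{65}}{33 - -72}\right) 16 = \left(139 + \frac{-70 + 14 \cdot \frac{1}{65}}{33 + 72}\right) 16 = \left(139 + \frac{-70 + \frac{14}{65}}{105}\right) 16 = \left(139 - \frac{216}{325}\right) 16 = \frac{44959}{325} \cdot 16 = \frac{719344}{325}$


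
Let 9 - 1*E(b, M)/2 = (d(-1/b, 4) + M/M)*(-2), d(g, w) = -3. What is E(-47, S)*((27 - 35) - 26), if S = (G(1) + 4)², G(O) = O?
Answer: -340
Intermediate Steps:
S = 25 (S = (1 + 4)² = 5² = 25)
E(b, M) = 10 (E(b, M) = 18 - 2*(-3 + M/M)*(-2) = 18 - 2*(-3 + 1)*(-2) = 18 - (-4)*(-2) = 18 - 2*4 = 18 - 8 = 10)
E(-47, S)*((27 - 35) - 26) = 10*((27 - 35) - 26) = 10*(-8 - 26) = 10*(-34) = -340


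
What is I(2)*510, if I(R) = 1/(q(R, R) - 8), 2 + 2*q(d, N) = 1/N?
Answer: -408/7 ≈ -58.286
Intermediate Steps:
q(d, N) = -1 + 1/(2*N)
I(R) = 1/(-8 + (½ - R)/R) (I(R) = 1/((½ - R)/R - 8) = 1/(-8 + (½ - R)/R))
I(2)*510 = -2*2/(-1 + 18*2)*510 = -2*2/(-1 + 36)*510 = -2*2/35*510 = -2*2*1/35*510 = -4/35*510 = -408/7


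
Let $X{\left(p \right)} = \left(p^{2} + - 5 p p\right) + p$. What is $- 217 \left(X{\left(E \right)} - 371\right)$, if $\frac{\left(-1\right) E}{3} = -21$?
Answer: $3511928$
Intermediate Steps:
$E = 63$ ($E = \left(-3\right) \left(-21\right) = 63$)
$X{\left(p \right)} = p - 4 p^{2}$ ($X{\left(p \right)} = \left(p^{2} - 5 p^{2}\right) + p = - 4 p^{2} + p = p - 4 p^{2}$)
$- 217 \left(X{\left(E \right)} - 371\right) = - 217 \left(63 \left(1 - 252\right) - 371\right) = - 217 \left(63 \left(-251\right) - 371\right) = - 217 \left(-15813 - 371\right) = \left(-217\right) \left(-16184\right) = 3511928$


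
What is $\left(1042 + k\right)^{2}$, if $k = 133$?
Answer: $1380625$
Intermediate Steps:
$\left(1042 + k\right)^{2} = \left(1042 + 133\right)^{2} = 1175^{2} = 1380625$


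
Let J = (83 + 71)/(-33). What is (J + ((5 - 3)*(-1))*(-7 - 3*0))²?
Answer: 784/9 ≈ 87.111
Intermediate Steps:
J = -14/3 (J = 154*(-1/33) = -14/3 ≈ -4.6667)
(J + ((5 - 3)*(-1))*(-7 - 3*0))² = (-14/3 + ((5 - 3)*(-1))*(-7 - 3*0))² = (-14/3 + (2*(-1))*(-7 + 0))² = (-14/3 - 2*(-7))² = (-14/3 + 14)² = (28/3)² = 784/9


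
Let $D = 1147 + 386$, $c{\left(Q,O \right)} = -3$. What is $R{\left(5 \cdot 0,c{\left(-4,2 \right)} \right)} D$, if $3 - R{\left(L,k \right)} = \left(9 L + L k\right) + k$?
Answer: $9198$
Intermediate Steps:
$D = 1533$
$R{\left(L,k \right)} = 3 - k - 9 L - L k$ ($R{\left(L,k \right)} = 3 - \left(\left(9 L + L k\right) + k\right) = 3 - \left(k + 9 L + L k\right) = 3 - k - 9 L - L k$)
$R{\left(5 \cdot 0,c{\left(-4,2 \right)} \right)} D = \left(3 - -3 - 9 \cdot 5 \cdot 0 - 5 \cdot 0 \left(-3\right)\right) 1533 = \left(3 + 3 - 0 - 0 \left(-3\right)\right) 1533 = \left(3 + 3 + 0 + 0\right) 1533 = 6 \cdot 1533 = 9198$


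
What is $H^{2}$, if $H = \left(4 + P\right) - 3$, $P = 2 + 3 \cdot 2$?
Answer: $81$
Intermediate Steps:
$P = 8$ ($P = 2 + 6 = 8$)
$H = 9$ ($H = \left(4 + 8\right) - 3 = 12 - 3 = 9$)
$H^{2} = 9^{2} = 81$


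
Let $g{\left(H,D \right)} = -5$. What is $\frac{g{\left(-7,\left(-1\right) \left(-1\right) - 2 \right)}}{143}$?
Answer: $- \frac{5}{143} \approx -0.034965$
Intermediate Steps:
$\frac{g{\left(-7,\left(-1\right) \left(-1\right) - 2 \right)}}{143} = - \frac{5}{143}$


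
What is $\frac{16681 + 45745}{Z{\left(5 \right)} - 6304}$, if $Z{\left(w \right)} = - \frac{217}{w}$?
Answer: $- \frac{312130}{31737} \approx -9.8349$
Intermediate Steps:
$\frac{16681 + 45745}{Z{\left(5 \right)} - 6304} = \frac{16681 + 45745}{- \frac{217}{5} - 6304} = \frac{62426}{\left(-217\right) \frac{1}{5} + \left(-23916 + 17612\right)} = \frac{62426}{- \frac{217}{5} - 6304} = \frac{62426}{- \frac{31737}{5}} = 62426 \left(- \frac{5}{31737}\right) = - \frac{312130}{31737}$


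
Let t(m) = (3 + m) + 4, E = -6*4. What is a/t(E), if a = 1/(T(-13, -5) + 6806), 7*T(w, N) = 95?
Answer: -7/811529 ≈ -8.6257e-6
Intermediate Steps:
T(w, N) = 95/7 (T(w, N) = (⅐)*95 = 95/7)
E = -24
t(m) = 7 + m
a = 7/47737 (a = 1/(95/7 + 6806) = 1/(47737/7) = 7/47737 ≈ 0.00014664)
a/t(E) = 7/(47737*(7 - 24)) = (7/47737)/(-17) = (7/47737)*(-1/17) = -7/811529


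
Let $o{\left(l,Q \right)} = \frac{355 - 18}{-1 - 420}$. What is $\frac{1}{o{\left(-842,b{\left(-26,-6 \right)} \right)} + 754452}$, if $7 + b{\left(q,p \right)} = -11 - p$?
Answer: $\frac{421}{317623955} \approx 1.3255 \cdot 10^{-6}$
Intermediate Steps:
$b{\left(q,p \right)} = -18 - p$ ($b{\left(q,p \right)} = -7 - \left(11 + p\right) = -18 - p$)
$o{\left(l,Q \right)} = - \frac{337}{421}$ ($o{\left(l,Q \right)} = \frac{337}{-421} = 337 \left(- \frac{1}{421}\right) = - \frac{337}{421}$)
$\frac{1}{o{\left(-842,b{\left(-26,-6 \right)} \right)} + 754452} = \frac{1}{- \frac{337}{421} + 754452} = \frac{1}{\frac{317623955}{421}} = \frac{421}{317623955}$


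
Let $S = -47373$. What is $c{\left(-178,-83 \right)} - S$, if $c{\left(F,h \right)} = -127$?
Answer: $47246$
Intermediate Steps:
$c{\left(-178,-83 \right)} - S = -127 - -47373 = -127 + 47373 = 47246$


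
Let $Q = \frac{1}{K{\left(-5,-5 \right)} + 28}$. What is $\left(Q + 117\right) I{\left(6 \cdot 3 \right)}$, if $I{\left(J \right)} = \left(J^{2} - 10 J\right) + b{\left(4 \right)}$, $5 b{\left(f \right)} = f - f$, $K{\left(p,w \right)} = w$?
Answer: $\frac{387648}{23} \approx 16854.0$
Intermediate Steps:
$b{\left(f \right)} = 0$ ($b{\left(f \right)} = \frac{f - f}{5} = \frac{1}{5} \cdot 0 = 0$)
$I{\left(J \right)} = J^{2} - 10 J$ ($I{\left(J \right)} = \left(J^{2} - 10 J\right) + 0 = J^{2} - 10 J$)
$Q = \frac{1}{23}$ ($Q = \frac{1}{-5 + 28} = \frac{1}{23} \approx 0.043478$)
$\left(Q + 117\right) I{\left(6 \cdot 3 \right)} = \left(\frac{1}{23} + 117\right) 6 \cdot 3 \left(-10 + 6 \cdot 3\right) = \frac{2692 \cdot 18 \left(-10 + 18\right)}{23} = \frac{2692 \cdot 18 \cdot 8}{23} = \frac{2692}{23} \cdot 144 = \frac{387648}{23}$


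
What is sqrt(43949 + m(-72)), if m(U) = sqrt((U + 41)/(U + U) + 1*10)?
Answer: sqrt(1582164 + 3*sqrt(1471))/6 ≈ 209.65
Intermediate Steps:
m(U) = sqrt(10 + (41 + U)/(2*U)) (m(U) = sqrt((41 + U)/((2*U)) + 10) = sqrt((41 + U)*(1/(2*U)) + 10) = sqrt((41 + U)/(2*U) + 10) = sqrt(10 + (41 + U)/(2*U)))
sqrt(43949 + m(-72)) = sqrt(43949 + sqrt(42 + 82/(-72))/2) = sqrt(43949 + sqrt(42 + 82*(-1/72))/2) = sqrt(43949 + sqrt(42 - 41/36)/2) = sqrt(43949 + sqrt(1471/36)/2) = sqrt(43949 + (sqrt(1471)/6)/2) = sqrt(43949 + sqrt(1471)/12)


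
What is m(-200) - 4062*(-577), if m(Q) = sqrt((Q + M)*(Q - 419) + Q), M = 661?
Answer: 2343774 + I*sqrt(285559) ≈ 2.3438e+6 + 534.38*I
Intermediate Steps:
m(Q) = sqrt(Q + (-419 + Q)*(661 + Q)) (m(Q) = sqrt((Q + 661)*(Q - 419) + Q) = sqrt((661 + Q)*(-419 + Q) + Q) = sqrt((-419 + Q)*(661 + Q) + Q) = sqrt(Q + (-419 + Q)*(661 + Q)))
m(-200) - 4062*(-577) = sqrt(-276959 + (-200)**2 + 243*(-200)) - 4062*(-577) = sqrt(-276959 + 40000 - 48600) + 2343774 = sqrt(-285559) + 2343774 = I*sqrt(285559) + 2343774 = 2343774 + I*sqrt(285559)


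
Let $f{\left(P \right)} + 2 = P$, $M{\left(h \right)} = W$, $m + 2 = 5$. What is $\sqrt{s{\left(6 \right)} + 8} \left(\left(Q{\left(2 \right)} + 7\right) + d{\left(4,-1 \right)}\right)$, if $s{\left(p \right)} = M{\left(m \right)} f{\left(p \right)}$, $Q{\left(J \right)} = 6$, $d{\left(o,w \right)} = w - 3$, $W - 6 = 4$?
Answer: $36 \sqrt{3} \approx 62.354$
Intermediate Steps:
$m = 3$ ($m = -2 + 5 = 3$)
$W = 10$ ($W = 6 + 4 = 10$)
$d{\left(o,w \right)} = -3 + w$ ($d{\left(o,w \right)} = w - 3 = -3 + w$)
$M{\left(h \right)} = 10$
$f{\left(P \right)} = -2 + P$
$s{\left(p \right)} = -20 + 10 p$ ($s{\left(p \right)} = 10 \left(-2 + p\right) = -20 + 10 p$)
$\sqrt{s{\left(6 \right)} + 8} \left(\left(Q{\left(2 \right)} + 7\right) + d{\left(4,-1 \right)}\right) = \sqrt{\left(-20 + 10 \cdot 6\right) + 8} \left(\left(6 + 7\right) - 4\right) = \sqrt{\left(-20 + 60\right) + 8} \left(13 - 4\right) = \sqrt{40 + 8} \cdot 9 = \sqrt{48} \cdot 9 = 4 \sqrt{3} \cdot 9 = 36 \sqrt{3}$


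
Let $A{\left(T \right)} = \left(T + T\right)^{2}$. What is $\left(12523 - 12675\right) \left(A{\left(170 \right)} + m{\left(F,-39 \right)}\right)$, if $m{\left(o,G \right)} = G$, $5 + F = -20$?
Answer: $-17565272$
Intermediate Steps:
$F = -25$ ($F = -5 - 20 = -25$)
$A{\left(T \right)} = 4 T^{2}$ ($A{\left(T \right)} = \left(2 T\right)^{2} = 4 T^{2}$)
$\left(12523 - 12675\right) \left(A{\left(170 \right)} + m{\left(F,-39 \right)}\right) = \left(12523 - 12675\right) \left(4 \cdot 170^{2} - 39\right) = - 152 \left(4 \cdot 28900 - 39\right) = - 152 \left(115600 - 39\right) = \left(-152\right) 115561 = -17565272$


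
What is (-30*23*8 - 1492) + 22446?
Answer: 15434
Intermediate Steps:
(-30*23*8 - 1492) + 22446 = (-690*8 - 1492) + 22446 = (-5520 - 1492) + 22446 = -7012 + 22446 = 15434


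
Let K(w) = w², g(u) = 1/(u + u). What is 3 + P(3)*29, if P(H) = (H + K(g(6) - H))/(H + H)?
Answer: 50645/864 ≈ 58.617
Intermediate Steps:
g(u) = 1/(2*u)
P(H) = (H + (1/12 - H)²)/(2*H) (P(H) = (H + ((½)/6 - H)²)/(H + H) = (H + ((½)*(⅙) - H)²)/((2*H)) = (H + (1/12 - H)²)*(1/(2*H)) = (H + (1/12 - H)²)/(2*H))
3 + P(3)*29 = 3 + ((1/288)*((-1 + 12*3)² + 144*3)/3)*29 = 3 + ((1/288)*(⅓)*((-1 + 36)² + 432))*29 = 3 + ((1/288)*(⅓)*(35² + 432))*29 = 3 + ((1/288)*(⅓)*(1225 + 432))*29 = 3 + ((1/288)*(⅓)*1657)*29 = 3 + (1657/864)*29 = 3 + 48053/864 = 50645/864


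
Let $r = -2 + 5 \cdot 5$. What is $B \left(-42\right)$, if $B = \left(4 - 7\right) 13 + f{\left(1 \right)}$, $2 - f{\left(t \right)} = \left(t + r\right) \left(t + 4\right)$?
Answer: $6594$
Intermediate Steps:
$r = 23$ ($r = -2 + 25 = 23$)
$f{\left(t \right)} = 2 - \left(4 + t\right) \left(23 + t\right)$ ($f{\left(t \right)} = 2 - \left(t + 23\right) \left(t + 4\right) = 2 - \left(23 + t\right) \left(4 + t\right) = 2 - \left(4 + t\right) \left(23 + t\right)$)
$B = -157$ ($B = \left(4 - 7\right) 13 - 118 = \left(-3\right) 13 - 118 = -39 - 118 = -157$)
$B \left(-42\right) = \left(-157\right) \left(-42\right) = 6594$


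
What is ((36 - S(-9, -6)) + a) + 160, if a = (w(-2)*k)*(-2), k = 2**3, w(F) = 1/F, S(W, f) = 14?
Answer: 190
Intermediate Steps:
w(F) = 1/F
k = 8
a = 8 (a = (8/(-2))*(-2) = -1/2*8*(-2) = -4*(-2) = 8)
((36 - S(-9, -6)) + a) + 160 = ((36 - 1*14) + 8) + 160 = ((36 - 14) + 8) + 160 = (22 + 8) + 160 = 30 + 160 = 190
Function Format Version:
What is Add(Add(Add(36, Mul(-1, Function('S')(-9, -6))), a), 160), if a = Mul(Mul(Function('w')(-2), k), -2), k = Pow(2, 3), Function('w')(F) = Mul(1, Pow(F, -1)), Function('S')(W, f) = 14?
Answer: 190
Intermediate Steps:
Function('w')(F) = Pow(F, -1)
k = 8
a = 8 (a = Mul(Mul(Pow(-2, -1), 8), -2) = Mul(Mul(Rational(-1, 2), 8), -2) = Mul(-4, -2) = 8)
Add(Add(Add(36, Mul(-1, Function('S')(-9, -6))), a), 160) = Add(Add(Add(36, Mul(-1, 14)), 8), 160) = Add(Add(Add(36, -14), 8), 160) = Add(Add(22, 8), 160) = Add(30, 160) = 190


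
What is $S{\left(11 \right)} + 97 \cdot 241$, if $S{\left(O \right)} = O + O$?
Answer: $23399$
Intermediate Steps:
$S{\left(O \right)} = 2 O$
$S{\left(11 \right)} + 97 \cdot 241 = 2 \cdot 11 + 97 \cdot 241 = 22 + 23377 = 23399$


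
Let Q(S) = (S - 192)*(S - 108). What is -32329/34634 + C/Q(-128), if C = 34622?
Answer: -310596933/653889920 ≈ -0.47500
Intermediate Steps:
Q(S) = (-192 + S)*(-108 + S)
-32329/34634 + C/Q(-128) = -32329/34634 + 34622/(20736 + (-128)² - 300*(-128)) = -32329*1/34634 + 34622/(20736 + 16384 + 38400) = -32329/34634 + 34622/75520 = -32329/34634 + 34622*(1/75520) = -32329/34634 + 17311/37760 = -310596933/653889920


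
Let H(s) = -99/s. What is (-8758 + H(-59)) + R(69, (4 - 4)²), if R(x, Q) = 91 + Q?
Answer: -511254/59 ≈ -8665.3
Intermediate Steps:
(-8758 + H(-59)) + R(69, (4 - 4)²) = (-8758 - 99/(-59)) + (91 + (4 - 4)²) = (-8758 - 99*(-1/59)) + (91 + 0²) = (-8758 + 99/59) + (91 + 0) = -516623/59 + 91 = -511254/59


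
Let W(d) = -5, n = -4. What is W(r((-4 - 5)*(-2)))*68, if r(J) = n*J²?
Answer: -340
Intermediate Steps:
r(J) = -4*J²
W(r((-4 - 5)*(-2)))*68 = -5*68 = -340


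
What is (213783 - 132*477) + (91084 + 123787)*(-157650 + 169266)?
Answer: 2496092355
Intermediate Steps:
(213783 - 132*477) + (91084 + 123787)*(-157650 + 169266) = (213783 - 62964) + 214871*11616 = 150819 + 2495941536 = 2496092355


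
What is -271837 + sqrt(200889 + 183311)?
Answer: -271837 + 10*sqrt(3842) ≈ -2.7122e+5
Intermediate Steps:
-271837 + sqrt(200889 + 183311) = -271837 + sqrt(384200) = -271837 + 10*sqrt(3842)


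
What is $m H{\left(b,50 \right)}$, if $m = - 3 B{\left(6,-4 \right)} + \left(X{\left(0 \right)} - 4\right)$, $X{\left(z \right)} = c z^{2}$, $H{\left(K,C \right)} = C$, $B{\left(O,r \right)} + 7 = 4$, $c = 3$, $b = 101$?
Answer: $250$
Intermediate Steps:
$B{\left(O,r \right)} = -3$ ($B{\left(O,r \right)} = -7 + 4 = -3$)
$X{\left(z \right)} = 3 z^{2}$
$m = 5$ ($m = \left(-3\right) \left(-3\right) + \left(3 \cdot 0^{2} - 4\right) = 9 + \left(3 \cdot 0 - 4\right) = 9 + \left(0 - 4\right) = 9 - 4 = 5$)
$m H{\left(b,50 \right)} = 5 \cdot 50 = 250$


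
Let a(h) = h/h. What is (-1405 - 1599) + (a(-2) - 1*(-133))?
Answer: -2870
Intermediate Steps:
a(h) = 1
(-1405 - 1599) + (a(-2) - 1*(-133)) = (-1405 - 1599) + (1 - 1*(-133)) = -3004 + (1 + 133) = -3004 + 134 = -2870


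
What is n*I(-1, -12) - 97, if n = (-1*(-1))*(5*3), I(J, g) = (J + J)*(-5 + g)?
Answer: 413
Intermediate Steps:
I(J, g) = 2*J*(-5 + g) (I(J, g) = (2*J)*(-5 + g) = 2*J*(-5 + g))
n = 15 (n = 1*15 = 15)
n*I(-1, -12) - 97 = 15*(2*(-1)*(-5 - 12)) - 97 = 15*(2*(-1)*(-17)) - 97 = 15*34 - 97 = 510 - 97 = 413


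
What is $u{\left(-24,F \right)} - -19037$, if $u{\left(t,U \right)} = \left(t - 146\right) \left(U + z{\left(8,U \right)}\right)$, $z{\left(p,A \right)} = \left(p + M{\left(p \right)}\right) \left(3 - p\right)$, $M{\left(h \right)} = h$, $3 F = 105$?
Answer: $26687$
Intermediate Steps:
$F = 35$ ($F = \frac{1}{3} \cdot 105 = 35$)
$z{\left(p,A \right)} = 2 p \left(3 - p\right)$ ($z{\left(p,A \right)} = \left(p + p\right) \left(3 - p\right) = 2 p \left(3 - p\right)$)
$u{\left(t,U \right)} = \left(-146 + t\right) \left(-80 + U\right)$ ($u{\left(t,U \right)} = \left(t - 146\right) \left(U + 2 \cdot 8 \left(3 - 8\right)\right) = \left(-146 + t\right) \left(U + 2 \cdot 8 \left(3 - 8\right)\right) = \left(-146 + t\right) \left(U + 2 \cdot 8 \left(-5\right)\right) = \left(-146 + t\right) \left(U - 80\right) = \left(-146 + t\right) \left(-80 + U\right)$)
$u{\left(-24,F \right)} - -19037 = \left(11680 - 5110 - -1920 + 35 \left(-24\right)\right) - -19037 = \left(11680 - 5110 + 1920 - 840\right) + 19037 = 7650 + 19037 = 26687$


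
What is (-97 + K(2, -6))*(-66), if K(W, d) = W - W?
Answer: 6402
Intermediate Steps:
K(W, d) = 0
(-97 + K(2, -6))*(-66) = (-97 + 0)*(-66) = -97*(-66) = 6402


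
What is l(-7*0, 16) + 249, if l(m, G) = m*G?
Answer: 249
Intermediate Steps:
l(m, G) = G*m
l(-7*0, 16) + 249 = 16*(-7*0) + 249 = 16*0 + 249 = 0 + 249 = 249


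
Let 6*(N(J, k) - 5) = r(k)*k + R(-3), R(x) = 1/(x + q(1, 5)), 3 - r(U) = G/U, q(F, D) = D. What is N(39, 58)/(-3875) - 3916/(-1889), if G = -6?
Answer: 181298731/87838500 ≈ 2.0640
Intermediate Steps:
r(U) = 3 + 6/U (r(U) = 3 - (-6)/U = 3 + 6/U)
R(x) = 1/(5 + x) (R(x) = 1/(x + 5) = 1/(5 + x))
N(J, k) = 61/12 + k*(3 + 6/k)/6 (N(J, k) = 5 + ((3 + 6/k)*k + 1/(5 - 3))/6 = 5 + (k*(3 + 6/k) + 1/2)/6 = 5 + (k*(3 + 6/k) + ½)/6 = 5 + (½ + k*(3 + 6/k))/6 = 5 + (1/12 + k*(3 + 6/k)/6) = 61/12 + k*(3 + 6/k)/6)
N(39, 58)/(-3875) - 3916/(-1889) = (73/12 + (½)*58)/(-3875) - 3916/(-1889) = (73/12 + 29)*(-1/3875) - 3916*(-1/1889) = (421/12)*(-1/3875) + 3916/1889 = -421/46500 + 3916/1889 = 181298731/87838500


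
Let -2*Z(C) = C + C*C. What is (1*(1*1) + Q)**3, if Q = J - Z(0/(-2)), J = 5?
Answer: 216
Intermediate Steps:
Z(C) = -C/2 - C**2/2 (Z(C) = -(C + C*C)/2 = -(C + C**2)/2 = -C/2 - C**2/2)
Q = 5 (Q = 5 - (-1)*0/(-2)*(1 + 0/(-2))/2 = 5 - (-1)*0*(-1/2)*(1 + 0*(-1/2))/2 = 5 - (-1)*0*(1 + 0)/2 = 5 - (-1)*0/2 = 5 - 1*0 = 5 + 0 = 5)
(1*(1*1) + Q)**3 = (1*(1*1) + 5)**3 = (1*1 + 5)**3 = (1 + 5)**3 = 6**3 = 216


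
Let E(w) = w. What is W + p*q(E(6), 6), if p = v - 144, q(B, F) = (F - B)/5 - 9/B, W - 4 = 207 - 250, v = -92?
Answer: 315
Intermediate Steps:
W = -39 (W = 4 + (207 - 250) = 4 - 43 = -39)
q(B, F) = -9/B - B/5 + F/5 (q(B, F) = (F - B)*(⅕) - 9/B = (-B/5 + F/5) - 9/B = -9/B - B/5 + F/5)
p = -236 (p = -92 - 144 = -236)
W + p*q(E(6), 6) = -39 - 236*(-9/6 - ⅕*6 + (⅕)*6) = -39 - 236*(-9*⅙ - 6/5 + 6/5) = -39 - 236*(-3/2 - 6/5 + 6/5) = -39 - 236*(-3/2) = -39 + 354 = 315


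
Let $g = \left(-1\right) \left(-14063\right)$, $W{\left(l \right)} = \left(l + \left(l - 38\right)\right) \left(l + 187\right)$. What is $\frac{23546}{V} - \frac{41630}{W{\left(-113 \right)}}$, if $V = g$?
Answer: $\frac{522718673}{137367384} \approx 3.8053$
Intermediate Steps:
$W{\left(l \right)} = \left(-38 + 2 l\right) \left(187 + l\right)$ ($W{\left(l \right)} = \left(l + \left(l - 38\right)\right) \left(187 + l\right) = \left(l + \left(-38 + l\right)\right) \left(187 + l\right) = \left(-38 + 2 l\right) \left(187 + l\right)$)
$g = 14063$
$V = 14063$
$\frac{23546}{V} - \frac{41630}{W{\left(-113 \right)}} = \frac{23546}{14063} - \frac{41630}{-7106 + 2 \left(-113\right)^{2} + 336 \left(-113\right)} = 23546 \cdot \frac{1}{14063} - \frac{41630}{-7106 + 2 \cdot 12769 - 37968} = \frac{23546}{14063} - \frac{41630}{-7106 + 25538 - 37968} = \frac{23546}{14063} - \frac{41630}{-19536} = \frac{23546}{14063} - - \frac{20815}{9768} = \frac{23546}{14063} + \frac{20815}{9768} = \frac{522718673}{137367384}$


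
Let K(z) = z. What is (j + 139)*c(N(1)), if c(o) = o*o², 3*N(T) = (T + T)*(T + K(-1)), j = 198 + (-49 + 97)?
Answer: 0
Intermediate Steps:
j = 246 (j = 198 + 48 = 246)
N(T) = 2*T*(-1 + T)/3 (N(T) = ((T + T)*(T - 1))/3 = ((2*T)*(-1 + T))/3 = (2*T*(-1 + T))/3 = 2*T*(-1 + T)/3)
c(o) = o³
(j + 139)*c(N(1)) = (246 + 139)*((⅔)*1*(-1 + 1))³ = 385*((⅔)*1*0)³ = 385*0³ = 385*0 = 0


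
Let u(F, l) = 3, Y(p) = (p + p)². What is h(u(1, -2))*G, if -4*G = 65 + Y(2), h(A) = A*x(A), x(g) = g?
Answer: -729/4 ≈ -182.25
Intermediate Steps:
Y(p) = 4*p² (Y(p) = (2*p)² = 4*p²)
h(A) = A² (h(A) = A*A = A²)
G = -81/4 (G = -(65 + 4*2²)/4 = -(65 + 4*4)/4 = -(65 + 16)/4 = -¼*81 = -81/4 ≈ -20.250)
h(u(1, -2))*G = 3²*(-81/4) = 9*(-81/4) = -729/4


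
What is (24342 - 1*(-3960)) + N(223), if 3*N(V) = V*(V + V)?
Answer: 184364/3 ≈ 61455.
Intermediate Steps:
N(V) = 2*V²/3 (N(V) = (V*(V + V))/3 = (V*(2*V))/3 = (2*V²)/3 = 2*V²/3)
(24342 - 1*(-3960)) + N(223) = (24342 - 1*(-3960)) + (⅔)*223² = (24342 + 3960) + (⅔)*49729 = 28302 + 99458/3 = 184364/3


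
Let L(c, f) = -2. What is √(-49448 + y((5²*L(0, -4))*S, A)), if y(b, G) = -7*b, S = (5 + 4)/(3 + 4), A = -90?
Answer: I*√48998 ≈ 221.35*I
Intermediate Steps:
S = 9/7 ≈ 1.2857
√(-49448 + y((5²*L(0, -4))*S, A)) = √(-49448 - 7*5²*(-2)*9/7) = √(-49448 - 7*25*(-2)*9/7) = √(-49448 - (-350)*9/7) = √(-49448 - 7*(-450/7)) = √(-49448 + 450) = √(-48998) = I*√48998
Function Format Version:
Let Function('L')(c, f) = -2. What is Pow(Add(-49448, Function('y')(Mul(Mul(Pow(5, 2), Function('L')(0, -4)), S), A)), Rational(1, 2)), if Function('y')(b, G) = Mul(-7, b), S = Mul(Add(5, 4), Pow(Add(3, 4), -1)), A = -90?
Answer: Mul(I, Pow(48998, Rational(1, 2))) ≈ Mul(221.35, I)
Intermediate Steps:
S = Rational(9, 7) (S = Mul(9, Pow(7, -1)) = Mul(9, Rational(1, 7)) = Rational(9, 7) ≈ 1.2857)
Pow(Add(-49448, Function('y')(Mul(Mul(Pow(5, 2), Function('L')(0, -4)), S), A)), Rational(1, 2)) = Pow(Add(-49448, Mul(-7, Mul(Mul(Pow(5, 2), -2), Rational(9, 7)))), Rational(1, 2)) = Pow(Add(-49448, Mul(-7, Mul(Mul(25, -2), Rational(9, 7)))), Rational(1, 2)) = Pow(Add(-49448, Mul(-7, Mul(-50, Rational(9, 7)))), Rational(1, 2)) = Pow(Add(-49448, Mul(-7, Rational(-450, 7))), Rational(1, 2)) = Pow(Add(-49448, 450), Rational(1, 2)) = Pow(-48998, Rational(1, 2)) = Mul(I, Pow(48998, Rational(1, 2)))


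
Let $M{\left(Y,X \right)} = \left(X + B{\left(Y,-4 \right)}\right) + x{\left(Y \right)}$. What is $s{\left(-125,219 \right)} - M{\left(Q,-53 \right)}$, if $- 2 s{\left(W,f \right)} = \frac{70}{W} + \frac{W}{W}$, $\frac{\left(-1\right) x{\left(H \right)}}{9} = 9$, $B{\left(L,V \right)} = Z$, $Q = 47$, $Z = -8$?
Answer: $\frac{7089}{50} \approx 141.78$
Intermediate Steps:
$B{\left(L,V \right)} = -8$
$x{\left(H \right)} = -81$ ($x{\left(H \right)} = \left(-9\right) 9 = -81$)
$s{\left(W,f \right)} = - \frac{1}{2} - \frac{35}{W}$ ($s{\left(W,f \right)} = - \frac{\frac{70}{W} + \frac{W}{W}}{2} = - \frac{\frac{70}{W} + 1}{2} = - \frac{1 + \frac{70}{W}}{2} = - \frac{1}{2} - \frac{35}{W}$)
$M{\left(Y,X \right)} = -89 + X$ ($M{\left(Y,X \right)} = \left(X - 8\right) - 81 = \left(-8 + X\right) - 81 = -89 + X$)
$s{\left(-125,219 \right)} - M{\left(Q,-53 \right)} = \frac{-70 - -125}{2 \left(-125\right)} - \left(-89 - 53\right) = \frac{1}{2} \left(- \frac{1}{125}\right) \left(-70 + 125\right) - -142 = \frac{1}{2} \left(- \frac{1}{125}\right) 55 + 142 = - \frac{11}{50} + 142 = \frac{7089}{50}$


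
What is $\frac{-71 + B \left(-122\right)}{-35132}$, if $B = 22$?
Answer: $\frac{2755}{35132} \approx 0.078418$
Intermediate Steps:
$\frac{-71 + B \left(-122\right)}{-35132} = \frac{-71 + 22 \left(-122\right)}{-35132} = \left(-71 - 2684\right) \left(- \frac{1}{35132}\right) = \left(-2755\right) \left(- \frac{1}{35132}\right) = \frac{2755}{35132}$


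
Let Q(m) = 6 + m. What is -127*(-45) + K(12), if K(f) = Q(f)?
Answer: 5733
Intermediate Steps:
K(f) = 6 + f
-127*(-45) + K(12) = -127*(-45) + (6 + 12) = 5715 + 18 = 5733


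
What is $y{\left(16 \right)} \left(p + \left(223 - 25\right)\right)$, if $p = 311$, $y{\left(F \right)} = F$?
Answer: $8144$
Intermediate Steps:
$y{\left(16 \right)} \left(p + \left(223 - 25\right)\right) = 16 \left(311 + \left(223 - 25\right)\right) = 16 \left(311 + 198\right) = 16 \cdot 509 = 8144$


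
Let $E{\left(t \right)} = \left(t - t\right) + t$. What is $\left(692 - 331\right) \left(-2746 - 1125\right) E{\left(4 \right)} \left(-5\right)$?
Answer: $27948620$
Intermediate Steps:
$E{\left(t \right)} = t$ ($E{\left(t \right)} = 0 + t = t$)
$\left(692 - 331\right) \left(-2746 - 1125\right) E{\left(4 \right)} \left(-5\right) = \left(692 - 331\right) \left(-2746 - 1125\right) 4 \left(-5\right) = \left(692 - 331\right) \left(-3871\right) \left(-20\right) = 361 \left(-3871\right) \left(-20\right) = \left(-1397431\right) \left(-20\right) = 27948620$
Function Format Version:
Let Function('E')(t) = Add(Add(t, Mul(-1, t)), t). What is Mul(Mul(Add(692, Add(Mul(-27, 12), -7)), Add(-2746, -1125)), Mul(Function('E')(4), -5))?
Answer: 27948620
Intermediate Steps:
Function('E')(t) = t (Function('E')(t) = Add(0, t) = t)
Mul(Mul(Add(692, Add(Mul(-27, 12), -7)), Add(-2746, -1125)), Mul(Function('E')(4), -5)) = Mul(Mul(Add(692, Add(Mul(-27, 12), -7)), Add(-2746, -1125)), Mul(4, -5)) = Mul(Mul(Add(692, Add(-324, -7)), -3871), -20) = Mul(Mul(Add(692, -331), -3871), -20) = Mul(Mul(361, -3871), -20) = Mul(-1397431, -20) = 27948620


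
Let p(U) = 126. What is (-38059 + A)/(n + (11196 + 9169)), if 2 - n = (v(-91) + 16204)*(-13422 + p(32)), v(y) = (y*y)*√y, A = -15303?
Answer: -3832614496954/383204457922548939 + 1958459679904*I*√91/383204457922548939 ≈ -1.0001e-5 + 4.8753e-5*I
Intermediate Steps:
v(y) = y^(5/2) (v(y) = y²*√y = y^(5/2))
n = 215448386 + 110104176*I*√91 (n = 2 - ((-91)^(5/2) + 16204)*(-13422 + 126) = 2 - (8281*I*√91 + 16204)*(-13296) = 2 - (16204 + 8281*I*√91)*(-13296) = 2 - (-215448384 - 110104176*I*√91) = 2 + (215448384 + 110104176*I*√91) = 215448386 + 110104176*I*√91 ≈ 2.1545e+8 + 1.0503e+9*I)
(-38059 + A)/(n + (11196 + 9169)) = (-38059 - 15303)/((215448386 + 110104176*I*√91) + (11196 + 9169)) = -53362/((215448386 + 110104176*I*√91) + 20365) = -53362/(215468751 + 110104176*I*√91)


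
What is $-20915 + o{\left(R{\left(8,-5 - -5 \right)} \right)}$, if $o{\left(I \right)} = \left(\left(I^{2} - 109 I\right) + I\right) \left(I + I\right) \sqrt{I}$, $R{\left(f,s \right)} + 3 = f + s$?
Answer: $-20915 - 5150 \sqrt{5} \approx -32431.0$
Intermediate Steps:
$R{\left(f,s \right)} = -3 + f + s$ ($R{\left(f,s \right)} = -3 + \left(f + s\right) = -3 + f + s$)
$o{\left(I \right)} = 2 I^{\frac{3}{2}} \left(I^{2} - 108 I\right)$ ($o{\left(I \right)} = \left(I^{2} - 108 I\right) 2 I \sqrt{I} = 2 I \left(I^{2} - 108 I\right) \sqrt{I} = 2 I^{\frac{3}{2}} \left(I^{2} - 108 I\right)$)
$-20915 + o{\left(R{\left(8,-5 - -5 \right)} \right)} = -20915 + 2 \left(-3 + 8 - 0\right)^{\frac{5}{2}} \left(-108 - -5\right) = -20915 + 2 \left(-3 + 8 + \left(-5 + 5\right)\right)^{\frac{5}{2}} \left(-108 + \left(-3 + 8 + \left(-5 + 5\right)\right)\right) = -20915 + 2 \left(-3 + 8 + 0\right)^{\frac{5}{2}} \left(-108 + \left(-3 + 8 + 0\right)\right) = -20915 + 2 \cdot 5^{\frac{5}{2}} \left(-108 + 5\right) = -20915 + 2 \cdot 25 \sqrt{5} \left(-103\right) = -20915 - 5150 \sqrt{5}$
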